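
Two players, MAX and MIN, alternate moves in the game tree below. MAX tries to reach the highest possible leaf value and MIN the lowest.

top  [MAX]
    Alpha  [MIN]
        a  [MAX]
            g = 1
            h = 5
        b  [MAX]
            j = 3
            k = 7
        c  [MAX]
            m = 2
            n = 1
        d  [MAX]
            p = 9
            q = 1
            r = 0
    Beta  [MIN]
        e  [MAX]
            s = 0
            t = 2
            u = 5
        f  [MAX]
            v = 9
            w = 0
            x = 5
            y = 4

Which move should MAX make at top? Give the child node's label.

a (MAX): max(1, 5) = 5
b (MAX): max(3, 7) = 7
c (MAX): max(2, 1) = 2
d (MAX): max(9, 1, 0) = 9
Alpha (MIN): min(5, 7, 2, 9) = 2
e (MAX): max(0, 2, 5) = 5
f (MAX): max(9, 0, 5, 4) = 9
Beta (MIN): min(5, 9) = 5
top (MAX): max(2, 5) = 5
MAX at top wants the highest of {Alpha=2, Beta=5}, so chooses Beta.

Beta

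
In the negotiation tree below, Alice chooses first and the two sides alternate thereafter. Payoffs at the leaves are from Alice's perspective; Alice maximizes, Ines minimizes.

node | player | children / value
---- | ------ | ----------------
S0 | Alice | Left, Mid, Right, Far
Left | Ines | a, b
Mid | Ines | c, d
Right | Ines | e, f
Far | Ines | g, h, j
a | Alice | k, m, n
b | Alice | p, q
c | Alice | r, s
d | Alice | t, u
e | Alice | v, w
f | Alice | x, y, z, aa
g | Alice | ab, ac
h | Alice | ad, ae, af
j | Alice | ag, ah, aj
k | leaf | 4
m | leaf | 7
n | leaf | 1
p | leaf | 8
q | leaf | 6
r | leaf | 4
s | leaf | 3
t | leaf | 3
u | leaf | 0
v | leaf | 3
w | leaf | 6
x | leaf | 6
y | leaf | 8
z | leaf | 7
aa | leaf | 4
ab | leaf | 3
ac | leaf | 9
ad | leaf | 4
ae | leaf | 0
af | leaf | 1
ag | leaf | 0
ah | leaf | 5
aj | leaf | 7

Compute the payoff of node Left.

7

a (Alice): max(4, 7, 1) = 7
b (Alice): max(8, 6) = 8
Left (Ines): min(7, 8) = 7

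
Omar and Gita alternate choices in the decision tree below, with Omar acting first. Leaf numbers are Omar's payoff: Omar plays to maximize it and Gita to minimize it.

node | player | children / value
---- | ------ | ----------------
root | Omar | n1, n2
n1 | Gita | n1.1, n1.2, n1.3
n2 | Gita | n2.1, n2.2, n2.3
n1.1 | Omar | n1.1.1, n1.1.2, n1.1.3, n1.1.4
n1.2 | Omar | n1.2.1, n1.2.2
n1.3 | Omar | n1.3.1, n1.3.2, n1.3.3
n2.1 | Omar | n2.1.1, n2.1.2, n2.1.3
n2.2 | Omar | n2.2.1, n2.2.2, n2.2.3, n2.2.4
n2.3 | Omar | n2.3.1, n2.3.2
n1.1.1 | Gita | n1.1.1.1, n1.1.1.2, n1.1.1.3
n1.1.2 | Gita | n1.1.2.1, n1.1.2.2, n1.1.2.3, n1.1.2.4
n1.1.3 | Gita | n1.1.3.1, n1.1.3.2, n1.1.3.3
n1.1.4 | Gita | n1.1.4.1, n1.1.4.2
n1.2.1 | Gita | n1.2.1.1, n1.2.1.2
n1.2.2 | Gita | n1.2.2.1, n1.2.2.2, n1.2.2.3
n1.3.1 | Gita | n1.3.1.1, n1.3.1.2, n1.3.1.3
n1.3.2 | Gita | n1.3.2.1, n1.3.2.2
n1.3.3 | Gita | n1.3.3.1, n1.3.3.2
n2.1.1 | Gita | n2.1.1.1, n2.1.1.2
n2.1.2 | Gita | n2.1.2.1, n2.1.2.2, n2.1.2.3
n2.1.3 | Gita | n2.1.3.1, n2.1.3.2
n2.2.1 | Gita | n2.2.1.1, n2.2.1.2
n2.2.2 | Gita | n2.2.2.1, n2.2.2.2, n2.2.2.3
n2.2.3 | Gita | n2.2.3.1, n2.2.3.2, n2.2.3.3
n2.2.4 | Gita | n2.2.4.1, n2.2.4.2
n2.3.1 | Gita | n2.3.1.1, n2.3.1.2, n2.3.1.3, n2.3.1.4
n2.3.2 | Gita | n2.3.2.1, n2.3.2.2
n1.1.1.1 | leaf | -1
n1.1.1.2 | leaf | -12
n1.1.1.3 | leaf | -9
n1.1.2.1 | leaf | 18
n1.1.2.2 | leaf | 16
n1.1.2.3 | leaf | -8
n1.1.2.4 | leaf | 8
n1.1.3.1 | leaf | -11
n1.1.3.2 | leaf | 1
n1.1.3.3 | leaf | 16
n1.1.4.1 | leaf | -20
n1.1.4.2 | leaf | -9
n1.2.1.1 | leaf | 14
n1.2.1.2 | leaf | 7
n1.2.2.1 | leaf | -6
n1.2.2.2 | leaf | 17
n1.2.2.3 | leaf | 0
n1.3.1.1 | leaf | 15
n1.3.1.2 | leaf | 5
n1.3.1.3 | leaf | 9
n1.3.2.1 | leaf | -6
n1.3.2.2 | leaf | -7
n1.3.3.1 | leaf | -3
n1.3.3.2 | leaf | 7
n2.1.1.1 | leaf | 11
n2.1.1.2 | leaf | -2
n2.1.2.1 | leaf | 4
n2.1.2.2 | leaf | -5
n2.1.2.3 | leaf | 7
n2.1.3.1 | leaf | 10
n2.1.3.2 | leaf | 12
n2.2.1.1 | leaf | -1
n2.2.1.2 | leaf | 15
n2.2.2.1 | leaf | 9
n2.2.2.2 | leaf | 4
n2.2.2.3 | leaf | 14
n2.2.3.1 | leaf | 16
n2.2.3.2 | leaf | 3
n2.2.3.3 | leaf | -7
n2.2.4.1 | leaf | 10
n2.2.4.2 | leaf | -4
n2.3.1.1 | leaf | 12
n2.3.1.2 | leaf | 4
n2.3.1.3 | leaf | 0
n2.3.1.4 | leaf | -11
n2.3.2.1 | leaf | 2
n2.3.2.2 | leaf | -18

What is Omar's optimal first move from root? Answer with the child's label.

n1

n1.1.1 (Gita): min(-1, -12, -9) = -12
n1.1.2 (Gita): min(18, 16, -8, 8) = -8
n1.1.3 (Gita): min(-11, 1, 16) = -11
n1.1.4 (Gita): min(-20, -9) = -20
n1.1 (Omar): max(-12, -8, -11, -20) = -8
n1.2.1 (Gita): min(14, 7) = 7
n1.2.2 (Gita): min(-6, 17, 0) = -6
n1.2 (Omar): max(7, -6) = 7
n1.3.1 (Gita): min(15, 5, 9) = 5
n1.3.2 (Gita): min(-6, -7) = -7
n1.3.3 (Gita): min(-3, 7) = -3
n1.3 (Omar): max(5, -7, -3) = 5
n1 (Gita): min(-8, 7, 5) = -8
n2.1.1 (Gita): min(11, -2) = -2
n2.1.2 (Gita): min(4, -5, 7) = -5
n2.1.3 (Gita): min(10, 12) = 10
n2.1 (Omar): max(-2, -5, 10) = 10
n2.2.1 (Gita): min(-1, 15) = -1
n2.2.2 (Gita): min(9, 4, 14) = 4
n2.2.3 (Gita): min(16, 3, -7) = -7
n2.2.4 (Gita): min(10, -4) = -4
n2.2 (Omar): max(-1, 4, -7, -4) = 4
n2.3.1 (Gita): min(12, 4, 0, -11) = -11
n2.3.2 (Gita): min(2, -18) = -18
n2.3 (Omar): max(-11, -18) = -11
n2 (Gita): min(10, 4, -11) = -11
root (Omar): max(-8, -11) = -8
Omar at root wants the highest of {n1=-8, n2=-11}, so chooses n1.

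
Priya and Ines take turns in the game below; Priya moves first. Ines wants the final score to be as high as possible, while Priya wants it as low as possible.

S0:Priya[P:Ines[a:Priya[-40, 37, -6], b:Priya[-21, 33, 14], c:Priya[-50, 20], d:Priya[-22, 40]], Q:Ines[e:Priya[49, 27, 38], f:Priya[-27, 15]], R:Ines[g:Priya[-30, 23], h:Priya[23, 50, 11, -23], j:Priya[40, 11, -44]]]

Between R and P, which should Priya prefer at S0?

g (Priya): min(-30, 23) = -30
h (Priya): min(23, 50, 11, -23) = -23
j (Priya): min(40, 11, -44) = -44
R (Ines): max(-30, -23, -44) = -23
a (Priya): min(-40, 37, -6) = -40
b (Priya): min(-21, 33, 14) = -21
c (Priya): min(-50, 20) = -50
d (Priya): min(-22, 40) = -22
P (Ines): max(-40, -21, -50, -22) = -21
Priya prefers the lower value; R=-23, P=-21. R is better since -23 < -21.

R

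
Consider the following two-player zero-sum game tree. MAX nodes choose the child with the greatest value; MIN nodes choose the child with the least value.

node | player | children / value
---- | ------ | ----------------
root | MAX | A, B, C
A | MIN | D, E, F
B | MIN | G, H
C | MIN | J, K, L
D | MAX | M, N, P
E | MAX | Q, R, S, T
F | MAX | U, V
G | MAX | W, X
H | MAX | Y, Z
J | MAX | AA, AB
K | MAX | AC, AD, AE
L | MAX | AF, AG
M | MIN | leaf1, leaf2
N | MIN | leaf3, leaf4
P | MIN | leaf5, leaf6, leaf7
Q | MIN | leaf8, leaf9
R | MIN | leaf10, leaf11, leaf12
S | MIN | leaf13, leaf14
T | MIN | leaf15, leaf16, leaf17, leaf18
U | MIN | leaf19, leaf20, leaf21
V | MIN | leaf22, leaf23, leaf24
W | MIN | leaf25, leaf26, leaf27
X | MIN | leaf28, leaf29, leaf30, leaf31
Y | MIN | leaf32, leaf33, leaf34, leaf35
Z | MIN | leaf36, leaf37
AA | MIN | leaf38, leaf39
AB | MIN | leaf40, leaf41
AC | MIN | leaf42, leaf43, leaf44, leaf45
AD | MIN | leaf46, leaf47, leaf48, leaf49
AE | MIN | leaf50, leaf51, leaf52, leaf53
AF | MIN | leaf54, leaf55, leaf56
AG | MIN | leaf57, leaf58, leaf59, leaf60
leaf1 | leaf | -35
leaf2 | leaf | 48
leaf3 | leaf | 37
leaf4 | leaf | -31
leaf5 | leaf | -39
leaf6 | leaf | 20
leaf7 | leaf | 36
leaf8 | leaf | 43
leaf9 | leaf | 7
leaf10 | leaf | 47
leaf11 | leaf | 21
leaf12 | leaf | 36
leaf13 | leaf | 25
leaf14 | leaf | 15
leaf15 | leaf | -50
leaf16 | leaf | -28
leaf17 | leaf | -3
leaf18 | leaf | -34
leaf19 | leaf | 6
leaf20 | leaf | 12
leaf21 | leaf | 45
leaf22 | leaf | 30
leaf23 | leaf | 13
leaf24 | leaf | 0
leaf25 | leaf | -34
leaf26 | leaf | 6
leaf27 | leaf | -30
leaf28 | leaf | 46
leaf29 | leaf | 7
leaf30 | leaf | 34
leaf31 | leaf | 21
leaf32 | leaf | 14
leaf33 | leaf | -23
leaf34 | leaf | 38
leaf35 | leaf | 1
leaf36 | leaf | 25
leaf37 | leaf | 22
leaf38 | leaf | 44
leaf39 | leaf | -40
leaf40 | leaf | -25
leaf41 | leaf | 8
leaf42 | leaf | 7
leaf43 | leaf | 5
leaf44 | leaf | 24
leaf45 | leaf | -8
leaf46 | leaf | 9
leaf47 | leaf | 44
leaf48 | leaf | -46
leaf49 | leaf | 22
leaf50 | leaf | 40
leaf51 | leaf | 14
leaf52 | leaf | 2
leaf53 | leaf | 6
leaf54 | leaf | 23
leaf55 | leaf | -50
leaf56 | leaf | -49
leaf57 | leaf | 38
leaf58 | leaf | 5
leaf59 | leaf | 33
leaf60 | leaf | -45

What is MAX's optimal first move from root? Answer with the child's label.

B

M (MIN): min(-35, 48) = -35
N (MIN): min(37, -31) = -31
P (MIN): min(-39, 20, 36) = -39
D (MAX): max(-35, -31, -39) = -31
Q (MIN): min(43, 7) = 7
R (MIN): min(47, 21, 36) = 21
S (MIN): min(25, 15) = 15
T (MIN): min(-50, -28, -3, -34) = -50
E (MAX): max(7, 21, 15, -50) = 21
U (MIN): min(6, 12, 45) = 6
V (MIN): min(30, 13, 0) = 0
F (MAX): max(6, 0) = 6
A (MIN): min(-31, 21, 6) = -31
W (MIN): min(-34, 6, -30) = -34
X (MIN): min(46, 7, 34, 21) = 7
G (MAX): max(-34, 7) = 7
Y (MIN): min(14, -23, 38, 1) = -23
Z (MIN): min(25, 22) = 22
H (MAX): max(-23, 22) = 22
B (MIN): min(7, 22) = 7
AA (MIN): min(44, -40) = -40
AB (MIN): min(-25, 8) = -25
J (MAX): max(-40, -25) = -25
AC (MIN): min(7, 5, 24, -8) = -8
AD (MIN): min(9, 44, -46, 22) = -46
AE (MIN): min(40, 14, 2, 6) = 2
K (MAX): max(-8, -46, 2) = 2
AF (MIN): min(23, -50, -49) = -50
AG (MIN): min(38, 5, 33, -45) = -45
L (MAX): max(-50, -45) = -45
C (MIN): min(-25, 2, -45) = -45
root (MAX): max(-31, 7, -45) = 7
MAX at root wants the highest of {A=-31, B=7, C=-45}, so chooses B.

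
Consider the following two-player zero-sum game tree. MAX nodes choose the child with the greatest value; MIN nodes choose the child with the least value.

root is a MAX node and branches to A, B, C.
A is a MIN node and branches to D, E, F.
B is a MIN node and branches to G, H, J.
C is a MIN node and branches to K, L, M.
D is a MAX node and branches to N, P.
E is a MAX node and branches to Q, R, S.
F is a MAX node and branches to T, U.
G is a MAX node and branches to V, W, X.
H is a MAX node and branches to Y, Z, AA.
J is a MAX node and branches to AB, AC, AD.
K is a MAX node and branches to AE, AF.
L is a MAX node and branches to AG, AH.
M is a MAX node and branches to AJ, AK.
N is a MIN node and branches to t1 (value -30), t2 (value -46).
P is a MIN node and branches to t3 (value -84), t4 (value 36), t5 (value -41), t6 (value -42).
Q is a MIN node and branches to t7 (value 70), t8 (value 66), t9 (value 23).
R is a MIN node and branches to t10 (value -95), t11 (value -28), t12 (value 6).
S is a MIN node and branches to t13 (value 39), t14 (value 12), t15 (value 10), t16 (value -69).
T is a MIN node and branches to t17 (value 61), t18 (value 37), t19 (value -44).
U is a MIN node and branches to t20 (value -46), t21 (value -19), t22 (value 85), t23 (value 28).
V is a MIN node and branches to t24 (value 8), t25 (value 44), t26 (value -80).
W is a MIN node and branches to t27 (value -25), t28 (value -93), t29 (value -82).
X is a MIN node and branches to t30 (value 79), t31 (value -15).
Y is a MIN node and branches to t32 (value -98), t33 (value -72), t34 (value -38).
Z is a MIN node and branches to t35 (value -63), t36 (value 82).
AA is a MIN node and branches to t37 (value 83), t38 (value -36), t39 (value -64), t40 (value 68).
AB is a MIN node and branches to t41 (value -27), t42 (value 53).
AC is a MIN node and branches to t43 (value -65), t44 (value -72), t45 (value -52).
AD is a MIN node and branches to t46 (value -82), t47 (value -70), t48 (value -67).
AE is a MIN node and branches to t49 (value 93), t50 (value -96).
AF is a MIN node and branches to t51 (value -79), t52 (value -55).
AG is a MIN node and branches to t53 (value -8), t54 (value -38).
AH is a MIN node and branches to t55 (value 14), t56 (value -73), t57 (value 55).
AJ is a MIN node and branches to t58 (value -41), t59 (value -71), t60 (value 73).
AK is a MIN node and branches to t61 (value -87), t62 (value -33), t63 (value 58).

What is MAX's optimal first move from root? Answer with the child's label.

A

N (MIN): min(-30, -46) = -46
P (MIN): min(-84, 36, -41, -42) = -84
D (MAX): max(-46, -84) = -46
Q (MIN): min(70, 66, 23) = 23
R (MIN): min(-95, -28, 6) = -95
S (MIN): min(39, 12, 10, -69) = -69
E (MAX): max(23, -95, -69) = 23
T (MIN): min(61, 37, -44) = -44
U (MIN): min(-46, -19, 85, 28) = -46
F (MAX): max(-44, -46) = -44
A (MIN): min(-46, 23, -44) = -46
V (MIN): min(8, 44, -80) = -80
W (MIN): min(-25, -93, -82) = -93
X (MIN): min(79, -15) = -15
G (MAX): max(-80, -93, -15) = -15
Y (MIN): min(-98, -72, -38) = -98
Z (MIN): min(-63, 82) = -63
AA (MIN): min(83, -36, -64, 68) = -64
H (MAX): max(-98, -63, -64) = -63
AB (MIN): min(-27, 53) = -27
AC (MIN): min(-65, -72, -52) = -72
AD (MIN): min(-82, -70, -67) = -82
J (MAX): max(-27, -72, -82) = -27
B (MIN): min(-15, -63, -27) = -63
AE (MIN): min(93, -96) = -96
AF (MIN): min(-79, -55) = -79
K (MAX): max(-96, -79) = -79
AG (MIN): min(-8, -38) = -38
AH (MIN): min(14, -73, 55) = -73
L (MAX): max(-38, -73) = -38
AJ (MIN): min(-41, -71, 73) = -71
AK (MIN): min(-87, -33, 58) = -87
M (MAX): max(-71, -87) = -71
C (MIN): min(-79, -38, -71) = -79
root (MAX): max(-46, -63, -79) = -46
MAX at root wants the highest of {A=-46, B=-63, C=-79}, so chooses A.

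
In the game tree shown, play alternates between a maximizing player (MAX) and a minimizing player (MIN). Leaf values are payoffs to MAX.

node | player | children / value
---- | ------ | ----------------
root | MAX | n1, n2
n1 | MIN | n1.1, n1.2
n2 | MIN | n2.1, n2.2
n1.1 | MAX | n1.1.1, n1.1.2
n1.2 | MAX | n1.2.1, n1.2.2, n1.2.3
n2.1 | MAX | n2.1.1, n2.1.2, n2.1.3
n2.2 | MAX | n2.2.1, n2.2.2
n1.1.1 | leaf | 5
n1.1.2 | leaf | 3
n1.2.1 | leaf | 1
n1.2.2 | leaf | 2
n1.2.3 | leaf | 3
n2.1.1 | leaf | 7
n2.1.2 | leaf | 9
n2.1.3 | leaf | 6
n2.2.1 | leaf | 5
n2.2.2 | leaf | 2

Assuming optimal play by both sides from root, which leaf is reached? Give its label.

n1.1 (MAX): max(5, 3) = 5
n1.2 (MAX): max(1, 2, 3) = 3
n1 (MIN): min(5, 3) = 3
n2.1 (MAX): max(7, 9, 6) = 9
n2.2 (MAX): max(5, 2) = 5
n2 (MIN): min(9, 5) = 5
root (MAX): max(3, 5) = 5
At root, MAX picks n2 (highest: 5).
At n2, MIN picks n2.2 (lowest: 5).
At n2.2, MAX picks n2.2.1 (highest: 5).
Terminal value 5.

n2.2.1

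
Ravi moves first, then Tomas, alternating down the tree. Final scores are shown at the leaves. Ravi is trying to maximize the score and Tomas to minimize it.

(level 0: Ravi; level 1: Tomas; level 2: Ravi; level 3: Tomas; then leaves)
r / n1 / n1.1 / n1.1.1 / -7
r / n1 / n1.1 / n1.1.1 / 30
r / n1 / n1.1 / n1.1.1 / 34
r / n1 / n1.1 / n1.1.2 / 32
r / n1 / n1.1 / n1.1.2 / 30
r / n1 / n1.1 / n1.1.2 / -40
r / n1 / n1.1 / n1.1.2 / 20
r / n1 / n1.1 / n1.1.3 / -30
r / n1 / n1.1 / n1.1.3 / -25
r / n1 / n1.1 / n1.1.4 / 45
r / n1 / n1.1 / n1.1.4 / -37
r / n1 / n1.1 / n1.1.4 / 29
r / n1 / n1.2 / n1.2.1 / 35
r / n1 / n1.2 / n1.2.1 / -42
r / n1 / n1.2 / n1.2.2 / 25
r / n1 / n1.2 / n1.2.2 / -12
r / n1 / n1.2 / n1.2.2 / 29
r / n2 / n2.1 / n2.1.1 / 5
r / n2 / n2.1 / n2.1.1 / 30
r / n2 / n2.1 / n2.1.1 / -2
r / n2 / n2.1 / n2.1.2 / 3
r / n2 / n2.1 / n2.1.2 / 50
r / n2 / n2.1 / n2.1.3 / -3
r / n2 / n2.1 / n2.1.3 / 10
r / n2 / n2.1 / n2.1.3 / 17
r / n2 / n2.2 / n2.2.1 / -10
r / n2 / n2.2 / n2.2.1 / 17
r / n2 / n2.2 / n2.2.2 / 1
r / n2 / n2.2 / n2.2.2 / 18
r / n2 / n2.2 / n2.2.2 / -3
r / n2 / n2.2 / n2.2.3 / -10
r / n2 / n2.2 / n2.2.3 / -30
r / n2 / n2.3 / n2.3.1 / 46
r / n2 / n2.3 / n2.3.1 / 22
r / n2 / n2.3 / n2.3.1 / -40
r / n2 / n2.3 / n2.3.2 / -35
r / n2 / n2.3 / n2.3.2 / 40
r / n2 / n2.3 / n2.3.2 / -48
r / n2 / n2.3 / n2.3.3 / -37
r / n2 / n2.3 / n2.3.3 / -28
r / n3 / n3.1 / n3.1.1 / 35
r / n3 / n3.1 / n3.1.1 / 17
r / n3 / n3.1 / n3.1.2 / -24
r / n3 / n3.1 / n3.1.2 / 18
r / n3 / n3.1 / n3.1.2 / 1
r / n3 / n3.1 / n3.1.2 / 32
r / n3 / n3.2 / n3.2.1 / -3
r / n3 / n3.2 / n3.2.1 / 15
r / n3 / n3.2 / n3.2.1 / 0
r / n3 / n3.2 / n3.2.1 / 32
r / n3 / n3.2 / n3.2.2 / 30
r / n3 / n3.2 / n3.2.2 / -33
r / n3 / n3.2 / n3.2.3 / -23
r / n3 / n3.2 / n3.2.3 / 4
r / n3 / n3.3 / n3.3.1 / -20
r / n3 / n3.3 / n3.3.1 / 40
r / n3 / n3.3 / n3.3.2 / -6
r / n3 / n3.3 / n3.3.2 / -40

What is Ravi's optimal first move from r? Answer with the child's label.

n1

n1.1.1 (Tomas): min(-7, 30, 34) = -7
n1.1.2 (Tomas): min(32, 30, -40, 20) = -40
n1.1.3 (Tomas): min(-30, -25) = -30
n1.1.4 (Tomas): min(45, -37, 29) = -37
n1.1 (Ravi): max(-7, -40, -30, -37) = -7
n1.2.1 (Tomas): min(35, -42) = -42
n1.2.2 (Tomas): min(25, -12, 29) = -12
n1.2 (Ravi): max(-42, -12) = -12
n1 (Tomas): min(-7, -12) = -12
n2.1.1 (Tomas): min(5, 30, -2) = -2
n2.1.2 (Tomas): min(3, 50) = 3
n2.1.3 (Tomas): min(-3, 10, 17) = -3
n2.1 (Ravi): max(-2, 3, -3) = 3
n2.2.1 (Tomas): min(-10, 17) = -10
n2.2.2 (Tomas): min(1, 18, -3) = -3
n2.2.3 (Tomas): min(-10, -30) = -30
n2.2 (Ravi): max(-10, -3, -30) = -3
n2.3.1 (Tomas): min(46, 22, -40) = -40
n2.3.2 (Tomas): min(-35, 40, -48) = -48
n2.3.3 (Tomas): min(-37, -28) = -37
n2.3 (Ravi): max(-40, -48, -37) = -37
n2 (Tomas): min(3, -3, -37) = -37
n3.1.1 (Tomas): min(35, 17) = 17
n3.1.2 (Tomas): min(-24, 18, 1, 32) = -24
n3.1 (Ravi): max(17, -24) = 17
n3.2.1 (Tomas): min(-3, 15, 0, 32) = -3
n3.2.2 (Tomas): min(30, -33) = -33
n3.2.3 (Tomas): min(-23, 4) = -23
n3.2 (Ravi): max(-3, -33, -23) = -3
n3.3.1 (Tomas): min(-20, 40) = -20
n3.3.2 (Tomas): min(-6, -40) = -40
n3.3 (Ravi): max(-20, -40) = -20
n3 (Tomas): min(17, -3, -20) = -20
r (Ravi): max(-12, -37, -20) = -12
Ravi at r wants the highest of {n1=-12, n2=-37, n3=-20}, so chooses n1.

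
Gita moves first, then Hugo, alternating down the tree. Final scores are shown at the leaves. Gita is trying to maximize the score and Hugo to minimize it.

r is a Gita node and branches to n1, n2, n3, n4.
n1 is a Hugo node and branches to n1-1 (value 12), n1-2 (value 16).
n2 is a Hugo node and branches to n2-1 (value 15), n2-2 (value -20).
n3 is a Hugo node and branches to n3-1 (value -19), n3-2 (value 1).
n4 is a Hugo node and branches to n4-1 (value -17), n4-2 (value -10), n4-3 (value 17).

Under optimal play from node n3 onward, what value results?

-19

n3 (Hugo): min(-19, 1) = -19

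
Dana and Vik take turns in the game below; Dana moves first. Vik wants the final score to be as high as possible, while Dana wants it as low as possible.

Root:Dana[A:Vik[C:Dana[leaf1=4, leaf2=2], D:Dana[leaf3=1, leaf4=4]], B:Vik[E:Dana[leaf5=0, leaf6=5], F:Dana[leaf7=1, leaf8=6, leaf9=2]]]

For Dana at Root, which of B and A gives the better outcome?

E (Dana): min(0, 5) = 0
F (Dana): min(1, 6, 2) = 1
B (Vik): max(0, 1) = 1
C (Dana): min(4, 2) = 2
D (Dana): min(1, 4) = 1
A (Vik): max(2, 1) = 2
Dana prefers the lower value; B=1, A=2. B is better since 1 < 2.

B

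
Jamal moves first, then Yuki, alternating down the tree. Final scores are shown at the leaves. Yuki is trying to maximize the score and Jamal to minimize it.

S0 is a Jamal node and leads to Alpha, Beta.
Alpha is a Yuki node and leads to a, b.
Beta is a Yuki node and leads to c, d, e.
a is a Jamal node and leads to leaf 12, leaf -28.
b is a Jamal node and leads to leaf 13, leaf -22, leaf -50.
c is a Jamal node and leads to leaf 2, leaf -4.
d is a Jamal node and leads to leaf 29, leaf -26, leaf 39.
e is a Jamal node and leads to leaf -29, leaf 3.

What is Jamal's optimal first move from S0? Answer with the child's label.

a (Jamal): min(12, -28) = -28
b (Jamal): min(13, -22, -50) = -50
Alpha (Yuki): max(-28, -50) = -28
c (Jamal): min(2, -4) = -4
d (Jamal): min(29, -26, 39) = -26
e (Jamal): min(-29, 3) = -29
Beta (Yuki): max(-4, -26, -29) = -4
S0 (Jamal): min(-28, -4) = -28
Jamal at S0 wants the lowest of {Alpha=-28, Beta=-4}, so chooses Alpha.

Alpha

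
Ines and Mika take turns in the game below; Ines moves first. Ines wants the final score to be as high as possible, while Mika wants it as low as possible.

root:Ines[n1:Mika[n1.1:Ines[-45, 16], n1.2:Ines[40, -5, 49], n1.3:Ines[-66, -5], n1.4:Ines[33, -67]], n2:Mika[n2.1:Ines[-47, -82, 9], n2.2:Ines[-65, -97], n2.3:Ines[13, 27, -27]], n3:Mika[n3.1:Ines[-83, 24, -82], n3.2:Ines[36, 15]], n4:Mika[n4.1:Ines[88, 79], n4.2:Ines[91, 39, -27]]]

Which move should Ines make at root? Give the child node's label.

n4

n1.1 (Ines): max(-45, 16) = 16
n1.2 (Ines): max(40, -5, 49) = 49
n1.3 (Ines): max(-66, -5) = -5
n1.4 (Ines): max(33, -67) = 33
n1 (Mika): min(16, 49, -5, 33) = -5
n2.1 (Ines): max(-47, -82, 9) = 9
n2.2 (Ines): max(-65, -97) = -65
n2.3 (Ines): max(13, 27, -27) = 27
n2 (Mika): min(9, -65, 27) = -65
n3.1 (Ines): max(-83, 24, -82) = 24
n3.2 (Ines): max(36, 15) = 36
n3 (Mika): min(24, 36) = 24
n4.1 (Ines): max(88, 79) = 88
n4.2 (Ines): max(91, 39, -27) = 91
n4 (Mika): min(88, 91) = 88
root (Ines): max(-5, -65, 24, 88) = 88
Ines at root wants the highest of {n1=-5, n2=-65, n3=24, n4=88}, so chooses n4.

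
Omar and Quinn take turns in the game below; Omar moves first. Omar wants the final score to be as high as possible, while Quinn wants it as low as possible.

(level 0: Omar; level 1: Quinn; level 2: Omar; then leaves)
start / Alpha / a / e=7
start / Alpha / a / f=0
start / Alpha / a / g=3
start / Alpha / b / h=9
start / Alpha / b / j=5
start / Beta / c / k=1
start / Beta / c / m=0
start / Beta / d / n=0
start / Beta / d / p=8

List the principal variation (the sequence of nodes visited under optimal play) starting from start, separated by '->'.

a (Omar): max(7, 0, 3) = 7
b (Omar): max(9, 5) = 9
Alpha (Quinn): min(7, 9) = 7
c (Omar): max(1, 0) = 1
d (Omar): max(0, 8) = 8
Beta (Quinn): min(1, 8) = 1
start (Omar): max(7, 1) = 7
At start, Omar picks Alpha (highest: 7).
At Alpha, Quinn picks a (lowest: 7).
At a, Omar picks e (highest: 7).
Terminal value 7.

start -> Alpha -> a -> e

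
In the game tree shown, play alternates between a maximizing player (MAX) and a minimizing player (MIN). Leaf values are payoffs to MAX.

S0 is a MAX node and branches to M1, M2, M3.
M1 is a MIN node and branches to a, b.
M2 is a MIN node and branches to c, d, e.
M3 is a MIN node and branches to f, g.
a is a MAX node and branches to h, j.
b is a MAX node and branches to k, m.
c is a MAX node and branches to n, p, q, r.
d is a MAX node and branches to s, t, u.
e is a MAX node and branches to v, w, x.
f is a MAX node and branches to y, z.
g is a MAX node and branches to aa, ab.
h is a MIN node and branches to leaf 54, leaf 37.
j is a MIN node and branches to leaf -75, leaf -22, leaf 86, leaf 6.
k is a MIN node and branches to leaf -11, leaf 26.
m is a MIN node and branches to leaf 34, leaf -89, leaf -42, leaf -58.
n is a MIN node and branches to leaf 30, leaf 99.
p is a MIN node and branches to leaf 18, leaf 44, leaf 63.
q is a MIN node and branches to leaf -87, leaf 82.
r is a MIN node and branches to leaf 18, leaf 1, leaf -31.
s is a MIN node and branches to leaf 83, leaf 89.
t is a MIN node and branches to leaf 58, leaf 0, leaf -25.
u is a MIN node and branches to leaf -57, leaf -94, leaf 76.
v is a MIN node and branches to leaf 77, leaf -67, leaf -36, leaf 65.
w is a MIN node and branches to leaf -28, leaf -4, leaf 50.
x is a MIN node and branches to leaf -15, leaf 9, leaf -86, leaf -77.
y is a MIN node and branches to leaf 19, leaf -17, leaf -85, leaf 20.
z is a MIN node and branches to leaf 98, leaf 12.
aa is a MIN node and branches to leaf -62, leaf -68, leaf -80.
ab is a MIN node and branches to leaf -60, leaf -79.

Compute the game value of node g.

-79

aa (MIN): min(-62, -68, -80) = -80
ab (MIN): min(-60, -79) = -79
g (MAX): max(-80, -79) = -79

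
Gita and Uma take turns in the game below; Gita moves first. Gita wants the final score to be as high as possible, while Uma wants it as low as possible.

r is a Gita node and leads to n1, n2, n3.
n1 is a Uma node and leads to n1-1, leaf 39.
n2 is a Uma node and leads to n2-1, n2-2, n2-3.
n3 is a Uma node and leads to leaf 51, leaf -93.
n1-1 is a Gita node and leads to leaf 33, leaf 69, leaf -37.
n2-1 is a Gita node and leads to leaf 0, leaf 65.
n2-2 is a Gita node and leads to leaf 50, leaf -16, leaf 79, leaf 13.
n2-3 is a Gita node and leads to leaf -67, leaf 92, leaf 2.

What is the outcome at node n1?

39

n1-1 (Gita): max(33, 69, -37) = 69
n1 (Uma): min(69, 39) = 39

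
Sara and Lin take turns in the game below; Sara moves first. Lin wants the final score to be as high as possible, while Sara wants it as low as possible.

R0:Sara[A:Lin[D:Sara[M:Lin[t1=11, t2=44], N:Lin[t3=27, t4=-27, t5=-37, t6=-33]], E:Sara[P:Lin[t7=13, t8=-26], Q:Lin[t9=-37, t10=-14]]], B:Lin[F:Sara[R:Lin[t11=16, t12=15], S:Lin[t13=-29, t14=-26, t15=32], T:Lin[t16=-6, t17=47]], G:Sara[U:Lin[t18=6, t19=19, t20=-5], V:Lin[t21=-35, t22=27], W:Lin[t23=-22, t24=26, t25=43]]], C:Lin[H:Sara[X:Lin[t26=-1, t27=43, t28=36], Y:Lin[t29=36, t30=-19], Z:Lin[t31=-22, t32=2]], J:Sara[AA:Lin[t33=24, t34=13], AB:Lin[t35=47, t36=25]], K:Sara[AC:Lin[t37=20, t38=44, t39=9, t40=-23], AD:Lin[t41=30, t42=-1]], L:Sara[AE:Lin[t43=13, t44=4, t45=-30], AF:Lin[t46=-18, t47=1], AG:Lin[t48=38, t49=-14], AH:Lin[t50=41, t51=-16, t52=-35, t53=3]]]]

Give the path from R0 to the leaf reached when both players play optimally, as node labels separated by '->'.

R0 -> B -> G -> U -> t19

M (Lin): max(11, 44) = 44
N (Lin): max(27, -27, -37, -33) = 27
D (Sara): min(44, 27) = 27
P (Lin): max(13, -26) = 13
Q (Lin): max(-37, -14) = -14
E (Sara): min(13, -14) = -14
A (Lin): max(27, -14) = 27
R (Lin): max(16, 15) = 16
S (Lin): max(-29, -26, 32) = 32
T (Lin): max(-6, 47) = 47
F (Sara): min(16, 32, 47) = 16
U (Lin): max(6, 19, -5) = 19
V (Lin): max(-35, 27) = 27
W (Lin): max(-22, 26, 43) = 43
G (Sara): min(19, 27, 43) = 19
B (Lin): max(16, 19) = 19
X (Lin): max(-1, 43, 36) = 43
Y (Lin): max(36, -19) = 36
Z (Lin): max(-22, 2) = 2
H (Sara): min(43, 36, 2) = 2
AA (Lin): max(24, 13) = 24
AB (Lin): max(47, 25) = 47
J (Sara): min(24, 47) = 24
AC (Lin): max(20, 44, 9, -23) = 44
AD (Lin): max(30, -1) = 30
K (Sara): min(44, 30) = 30
AE (Lin): max(13, 4, -30) = 13
AF (Lin): max(-18, 1) = 1
AG (Lin): max(38, -14) = 38
AH (Lin): max(41, -16, -35, 3) = 41
L (Sara): min(13, 1, 38, 41) = 1
C (Lin): max(2, 24, 30, 1) = 30
R0 (Sara): min(27, 19, 30) = 19
At R0, Sara picks B (lowest: 19).
At B, Lin picks G (highest: 19).
At G, Sara picks U (lowest: 19).
At U, Lin picks t19 (highest: 19).
Terminal value 19.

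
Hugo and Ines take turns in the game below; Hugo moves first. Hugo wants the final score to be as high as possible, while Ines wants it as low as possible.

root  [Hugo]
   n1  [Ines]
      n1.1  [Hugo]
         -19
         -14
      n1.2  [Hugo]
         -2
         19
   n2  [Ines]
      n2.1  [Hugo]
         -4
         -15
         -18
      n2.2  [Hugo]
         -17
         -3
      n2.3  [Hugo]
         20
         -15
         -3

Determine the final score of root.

n1.1 (Hugo): max(-19, -14) = -14
n1.2 (Hugo): max(-2, 19) = 19
n1 (Ines): min(-14, 19) = -14
n2.1 (Hugo): max(-4, -15, -18) = -4
n2.2 (Hugo): max(-17, -3) = -3
n2.3 (Hugo): max(20, -15, -3) = 20
n2 (Ines): min(-4, -3, 20) = -4
root (Hugo): max(-14, -4) = -4

-4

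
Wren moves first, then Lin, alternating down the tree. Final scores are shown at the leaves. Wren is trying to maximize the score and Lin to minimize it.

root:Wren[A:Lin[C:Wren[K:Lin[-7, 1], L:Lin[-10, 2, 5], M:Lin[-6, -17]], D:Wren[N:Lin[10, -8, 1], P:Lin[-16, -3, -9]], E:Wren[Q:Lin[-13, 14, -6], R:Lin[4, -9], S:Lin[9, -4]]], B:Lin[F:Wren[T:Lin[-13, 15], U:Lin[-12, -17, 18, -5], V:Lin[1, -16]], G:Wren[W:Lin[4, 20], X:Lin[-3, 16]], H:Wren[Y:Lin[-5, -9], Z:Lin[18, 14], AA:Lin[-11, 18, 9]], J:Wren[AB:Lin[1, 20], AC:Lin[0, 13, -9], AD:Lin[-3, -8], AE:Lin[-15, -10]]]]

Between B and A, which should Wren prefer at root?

T (Lin): min(-13, 15) = -13
U (Lin): min(-12, -17, 18, -5) = -17
V (Lin): min(1, -16) = -16
F (Wren): max(-13, -17, -16) = -13
W (Lin): min(4, 20) = 4
X (Lin): min(-3, 16) = -3
G (Wren): max(4, -3) = 4
Y (Lin): min(-5, -9) = -9
Z (Lin): min(18, 14) = 14
AA (Lin): min(-11, 18, 9) = -11
H (Wren): max(-9, 14, -11) = 14
AB (Lin): min(1, 20) = 1
AC (Lin): min(0, 13, -9) = -9
AD (Lin): min(-3, -8) = -8
AE (Lin): min(-15, -10) = -15
J (Wren): max(1, -9, -8, -15) = 1
B (Lin): min(-13, 4, 14, 1) = -13
K (Lin): min(-7, 1) = -7
L (Lin): min(-10, 2, 5) = -10
M (Lin): min(-6, -17) = -17
C (Wren): max(-7, -10, -17) = -7
N (Lin): min(10, -8, 1) = -8
P (Lin): min(-16, -3, -9) = -16
D (Wren): max(-8, -16) = -8
Q (Lin): min(-13, 14, -6) = -13
R (Lin): min(4, -9) = -9
S (Lin): min(9, -4) = -4
E (Wren): max(-13, -9, -4) = -4
A (Lin): min(-7, -8, -4) = -8
Wren prefers the higher value; B=-13, A=-8. A is better since -8 > -13.

A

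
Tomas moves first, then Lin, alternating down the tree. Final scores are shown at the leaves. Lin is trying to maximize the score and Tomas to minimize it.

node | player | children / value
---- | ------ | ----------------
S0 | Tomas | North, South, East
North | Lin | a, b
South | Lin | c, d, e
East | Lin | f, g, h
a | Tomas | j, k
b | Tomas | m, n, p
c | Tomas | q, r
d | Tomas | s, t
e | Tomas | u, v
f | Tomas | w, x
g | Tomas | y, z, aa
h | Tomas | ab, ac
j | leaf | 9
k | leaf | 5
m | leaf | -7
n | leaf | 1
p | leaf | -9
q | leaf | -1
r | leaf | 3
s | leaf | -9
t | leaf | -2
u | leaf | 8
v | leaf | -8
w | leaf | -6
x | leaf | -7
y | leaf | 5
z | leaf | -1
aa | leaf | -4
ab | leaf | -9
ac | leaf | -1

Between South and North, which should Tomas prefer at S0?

c (Tomas): min(-1, 3) = -1
d (Tomas): min(-9, -2) = -9
e (Tomas): min(8, -8) = -8
South (Lin): max(-1, -9, -8) = -1
a (Tomas): min(9, 5) = 5
b (Tomas): min(-7, 1, -9) = -9
North (Lin): max(5, -9) = 5
Tomas prefers the lower value; South=-1, North=5. South is better since -1 < 5.

South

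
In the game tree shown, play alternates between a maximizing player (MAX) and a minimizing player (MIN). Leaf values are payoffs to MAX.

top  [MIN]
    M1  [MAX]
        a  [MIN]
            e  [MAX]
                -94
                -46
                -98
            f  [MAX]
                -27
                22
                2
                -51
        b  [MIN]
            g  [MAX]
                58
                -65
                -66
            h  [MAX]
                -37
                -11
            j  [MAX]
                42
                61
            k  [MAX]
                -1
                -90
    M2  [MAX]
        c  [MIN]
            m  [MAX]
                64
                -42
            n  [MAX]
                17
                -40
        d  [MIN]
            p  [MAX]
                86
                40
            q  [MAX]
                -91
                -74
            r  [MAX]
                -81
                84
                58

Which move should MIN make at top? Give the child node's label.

e (MAX): max(-94, -46, -98) = -46
f (MAX): max(-27, 22, 2, -51) = 22
a (MIN): min(-46, 22) = -46
g (MAX): max(58, -65, -66) = 58
h (MAX): max(-37, -11) = -11
j (MAX): max(42, 61) = 61
k (MAX): max(-1, -90) = -1
b (MIN): min(58, -11, 61, -1) = -11
M1 (MAX): max(-46, -11) = -11
m (MAX): max(64, -42) = 64
n (MAX): max(17, -40) = 17
c (MIN): min(64, 17) = 17
p (MAX): max(86, 40) = 86
q (MAX): max(-91, -74) = -74
r (MAX): max(-81, 84, 58) = 84
d (MIN): min(86, -74, 84) = -74
M2 (MAX): max(17, -74) = 17
top (MIN): min(-11, 17) = -11
MIN at top wants the lowest of {M1=-11, M2=17}, so chooses M1.

M1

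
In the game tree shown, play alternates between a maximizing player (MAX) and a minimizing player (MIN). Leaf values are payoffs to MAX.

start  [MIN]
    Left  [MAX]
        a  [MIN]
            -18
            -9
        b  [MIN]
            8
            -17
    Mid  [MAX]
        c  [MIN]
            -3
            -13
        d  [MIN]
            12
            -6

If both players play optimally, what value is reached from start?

-17

a (MIN): min(-18, -9) = -18
b (MIN): min(8, -17) = -17
Left (MAX): max(-18, -17) = -17
c (MIN): min(-3, -13) = -13
d (MIN): min(12, -6) = -6
Mid (MAX): max(-13, -6) = -6
start (MIN): min(-17, -6) = -17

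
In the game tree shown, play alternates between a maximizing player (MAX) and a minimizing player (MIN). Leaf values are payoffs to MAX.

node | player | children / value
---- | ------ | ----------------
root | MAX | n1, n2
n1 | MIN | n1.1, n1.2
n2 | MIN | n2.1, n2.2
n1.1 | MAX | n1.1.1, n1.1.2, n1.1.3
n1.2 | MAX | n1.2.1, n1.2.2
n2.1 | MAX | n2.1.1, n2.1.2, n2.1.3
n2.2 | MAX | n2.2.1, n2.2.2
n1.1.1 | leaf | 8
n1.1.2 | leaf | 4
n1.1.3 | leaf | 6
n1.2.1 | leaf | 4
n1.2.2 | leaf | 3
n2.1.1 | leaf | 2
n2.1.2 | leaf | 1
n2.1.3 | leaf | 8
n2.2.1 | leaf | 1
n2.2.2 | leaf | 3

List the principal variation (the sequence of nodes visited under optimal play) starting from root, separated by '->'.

root -> n1 -> n1.2 -> n1.2.1

n1.1 (MAX): max(8, 4, 6) = 8
n1.2 (MAX): max(4, 3) = 4
n1 (MIN): min(8, 4) = 4
n2.1 (MAX): max(2, 1, 8) = 8
n2.2 (MAX): max(1, 3) = 3
n2 (MIN): min(8, 3) = 3
root (MAX): max(4, 3) = 4
At root, MAX picks n1 (highest: 4).
At n1, MIN picks n1.2 (lowest: 4).
At n1.2, MAX picks n1.2.1 (highest: 4).
Terminal value 4.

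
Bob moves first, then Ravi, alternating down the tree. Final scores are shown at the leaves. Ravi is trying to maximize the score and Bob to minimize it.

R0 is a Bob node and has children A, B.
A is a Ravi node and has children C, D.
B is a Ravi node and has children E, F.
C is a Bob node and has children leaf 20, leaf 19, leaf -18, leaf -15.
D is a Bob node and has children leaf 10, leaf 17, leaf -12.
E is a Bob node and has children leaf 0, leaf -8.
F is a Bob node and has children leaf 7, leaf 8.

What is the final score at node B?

E (Bob): min(0, -8) = -8
F (Bob): min(7, 8) = 7
B (Ravi): max(-8, 7) = 7

7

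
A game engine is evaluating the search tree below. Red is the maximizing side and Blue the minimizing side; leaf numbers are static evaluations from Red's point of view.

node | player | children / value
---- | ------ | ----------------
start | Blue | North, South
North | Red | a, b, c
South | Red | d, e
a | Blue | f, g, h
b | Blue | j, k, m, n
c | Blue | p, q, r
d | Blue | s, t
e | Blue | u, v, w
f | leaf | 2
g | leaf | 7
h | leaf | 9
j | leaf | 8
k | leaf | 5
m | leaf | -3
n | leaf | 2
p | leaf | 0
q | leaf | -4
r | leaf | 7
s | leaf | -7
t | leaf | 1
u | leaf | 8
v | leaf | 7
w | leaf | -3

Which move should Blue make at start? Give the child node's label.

a (Blue): min(2, 7, 9) = 2
b (Blue): min(8, 5, -3, 2) = -3
c (Blue): min(0, -4, 7) = -4
North (Red): max(2, -3, -4) = 2
d (Blue): min(-7, 1) = -7
e (Blue): min(8, 7, -3) = -3
South (Red): max(-7, -3) = -3
start (Blue): min(2, -3) = -3
Blue at start wants the lowest of {North=2, South=-3}, so chooses South.

South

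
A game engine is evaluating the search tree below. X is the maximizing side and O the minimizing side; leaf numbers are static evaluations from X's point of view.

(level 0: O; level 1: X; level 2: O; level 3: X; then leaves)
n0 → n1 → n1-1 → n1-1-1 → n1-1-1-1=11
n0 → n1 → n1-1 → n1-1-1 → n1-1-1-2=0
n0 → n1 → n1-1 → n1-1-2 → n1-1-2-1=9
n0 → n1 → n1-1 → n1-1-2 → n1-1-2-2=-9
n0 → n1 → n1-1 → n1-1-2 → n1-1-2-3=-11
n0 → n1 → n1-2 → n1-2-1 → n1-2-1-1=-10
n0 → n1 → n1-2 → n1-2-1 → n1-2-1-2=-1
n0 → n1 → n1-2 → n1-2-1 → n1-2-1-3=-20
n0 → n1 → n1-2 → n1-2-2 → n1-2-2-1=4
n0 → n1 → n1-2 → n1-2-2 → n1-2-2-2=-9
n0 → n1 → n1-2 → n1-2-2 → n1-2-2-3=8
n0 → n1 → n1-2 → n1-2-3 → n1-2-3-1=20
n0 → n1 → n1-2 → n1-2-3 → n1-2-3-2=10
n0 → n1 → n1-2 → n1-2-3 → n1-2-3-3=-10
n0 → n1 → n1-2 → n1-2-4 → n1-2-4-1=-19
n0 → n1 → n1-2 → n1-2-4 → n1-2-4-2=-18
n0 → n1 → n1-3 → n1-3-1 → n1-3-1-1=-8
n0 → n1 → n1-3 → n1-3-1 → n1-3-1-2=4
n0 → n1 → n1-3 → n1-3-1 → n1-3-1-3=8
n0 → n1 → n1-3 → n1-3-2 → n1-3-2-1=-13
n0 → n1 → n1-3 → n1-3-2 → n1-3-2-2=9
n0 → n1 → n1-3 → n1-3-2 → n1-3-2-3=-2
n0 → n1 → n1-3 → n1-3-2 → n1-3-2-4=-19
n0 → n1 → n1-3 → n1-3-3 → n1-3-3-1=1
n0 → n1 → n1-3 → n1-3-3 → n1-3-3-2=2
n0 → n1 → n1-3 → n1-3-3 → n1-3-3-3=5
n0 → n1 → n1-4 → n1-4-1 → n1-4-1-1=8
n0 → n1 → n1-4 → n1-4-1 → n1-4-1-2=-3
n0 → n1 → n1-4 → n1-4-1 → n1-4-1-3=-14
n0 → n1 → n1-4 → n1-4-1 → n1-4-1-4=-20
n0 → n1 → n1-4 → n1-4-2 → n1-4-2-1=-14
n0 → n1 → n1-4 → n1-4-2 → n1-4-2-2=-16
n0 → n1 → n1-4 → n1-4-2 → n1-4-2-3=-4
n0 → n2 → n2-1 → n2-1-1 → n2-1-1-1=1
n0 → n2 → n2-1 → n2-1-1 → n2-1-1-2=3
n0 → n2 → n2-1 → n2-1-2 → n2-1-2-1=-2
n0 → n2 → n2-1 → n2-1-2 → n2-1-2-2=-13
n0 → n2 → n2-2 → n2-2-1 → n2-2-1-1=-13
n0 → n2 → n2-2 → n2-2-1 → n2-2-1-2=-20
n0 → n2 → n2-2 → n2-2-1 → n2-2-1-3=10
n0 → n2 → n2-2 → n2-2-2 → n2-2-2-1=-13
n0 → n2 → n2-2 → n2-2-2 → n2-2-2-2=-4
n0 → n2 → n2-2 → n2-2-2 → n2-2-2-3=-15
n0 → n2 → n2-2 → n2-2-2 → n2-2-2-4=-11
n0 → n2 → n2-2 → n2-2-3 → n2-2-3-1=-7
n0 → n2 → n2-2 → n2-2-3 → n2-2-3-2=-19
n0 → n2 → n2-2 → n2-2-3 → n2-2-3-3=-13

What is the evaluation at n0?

n1-1-1 (X): max(11, 0) = 11
n1-1-2 (X): max(9, -9, -11) = 9
n1-1 (O): min(11, 9) = 9
n1-2-1 (X): max(-10, -1, -20) = -1
n1-2-2 (X): max(4, -9, 8) = 8
n1-2-3 (X): max(20, 10, -10) = 20
n1-2-4 (X): max(-19, -18) = -18
n1-2 (O): min(-1, 8, 20, -18) = -18
n1-3-1 (X): max(-8, 4, 8) = 8
n1-3-2 (X): max(-13, 9, -2, -19) = 9
n1-3-3 (X): max(1, 2, 5) = 5
n1-3 (O): min(8, 9, 5) = 5
n1-4-1 (X): max(8, -3, -14, -20) = 8
n1-4-2 (X): max(-14, -16, -4) = -4
n1-4 (O): min(8, -4) = -4
n1 (X): max(9, -18, 5, -4) = 9
n2-1-1 (X): max(1, 3) = 3
n2-1-2 (X): max(-2, -13) = -2
n2-1 (O): min(3, -2) = -2
n2-2-1 (X): max(-13, -20, 10) = 10
n2-2-2 (X): max(-13, -4, -15, -11) = -4
n2-2-3 (X): max(-7, -19, -13) = -7
n2-2 (O): min(10, -4, -7) = -7
n2 (X): max(-2, -7) = -2
n0 (O): min(9, -2) = -2

-2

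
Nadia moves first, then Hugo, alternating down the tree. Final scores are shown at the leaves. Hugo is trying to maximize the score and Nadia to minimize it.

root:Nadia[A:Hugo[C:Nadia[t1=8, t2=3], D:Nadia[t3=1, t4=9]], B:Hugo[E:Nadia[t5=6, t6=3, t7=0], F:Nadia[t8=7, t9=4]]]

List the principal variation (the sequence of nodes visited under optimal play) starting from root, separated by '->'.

root -> A -> C -> t2

C (Nadia): min(8, 3) = 3
D (Nadia): min(1, 9) = 1
A (Hugo): max(3, 1) = 3
E (Nadia): min(6, 3, 0) = 0
F (Nadia): min(7, 4) = 4
B (Hugo): max(0, 4) = 4
root (Nadia): min(3, 4) = 3
At root, Nadia picks A (lowest: 3).
At A, Hugo picks C (highest: 3).
At C, Nadia picks t2 (lowest: 3).
Terminal value 3.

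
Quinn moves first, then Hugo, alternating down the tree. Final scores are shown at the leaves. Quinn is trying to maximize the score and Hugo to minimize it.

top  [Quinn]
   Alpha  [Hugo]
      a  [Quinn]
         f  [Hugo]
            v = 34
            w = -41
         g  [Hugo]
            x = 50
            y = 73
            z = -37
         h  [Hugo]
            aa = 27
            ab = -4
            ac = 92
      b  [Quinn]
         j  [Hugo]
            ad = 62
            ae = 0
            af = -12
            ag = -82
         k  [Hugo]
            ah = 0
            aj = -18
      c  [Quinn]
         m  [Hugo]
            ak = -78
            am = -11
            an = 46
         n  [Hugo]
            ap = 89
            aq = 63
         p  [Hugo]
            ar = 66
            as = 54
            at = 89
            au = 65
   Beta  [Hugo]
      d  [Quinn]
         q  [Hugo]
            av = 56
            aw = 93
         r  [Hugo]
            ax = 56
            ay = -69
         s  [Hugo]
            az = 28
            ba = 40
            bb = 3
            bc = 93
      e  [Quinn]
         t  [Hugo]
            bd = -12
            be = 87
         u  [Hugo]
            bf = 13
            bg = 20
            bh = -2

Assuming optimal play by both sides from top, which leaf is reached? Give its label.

bh

f (Hugo): min(34, -41) = -41
g (Hugo): min(50, 73, -37) = -37
h (Hugo): min(27, -4, 92) = -4
a (Quinn): max(-41, -37, -4) = -4
j (Hugo): min(62, 0, -12, -82) = -82
k (Hugo): min(0, -18) = -18
b (Quinn): max(-82, -18) = -18
m (Hugo): min(-78, -11, 46) = -78
n (Hugo): min(89, 63) = 63
p (Hugo): min(66, 54, 89, 65) = 54
c (Quinn): max(-78, 63, 54) = 63
Alpha (Hugo): min(-4, -18, 63) = -18
q (Hugo): min(56, 93) = 56
r (Hugo): min(56, -69) = -69
s (Hugo): min(28, 40, 3, 93) = 3
d (Quinn): max(56, -69, 3) = 56
t (Hugo): min(-12, 87) = -12
u (Hugo): min(13, 20, -2) = -2
e (Quinn): max(-12, -2) = -2
Beta (Hugo): min(56, -2) = -2
top (Quinn): max(-18, -2) = -2
At top, Quinn picks Beta (highest: -2).
At Beta, Hugo picks e (lowest: -2).
At e, Quinn picks u (highest: -2).
At u, Hugo picks bh (lowest: -2).
Terminal value -2.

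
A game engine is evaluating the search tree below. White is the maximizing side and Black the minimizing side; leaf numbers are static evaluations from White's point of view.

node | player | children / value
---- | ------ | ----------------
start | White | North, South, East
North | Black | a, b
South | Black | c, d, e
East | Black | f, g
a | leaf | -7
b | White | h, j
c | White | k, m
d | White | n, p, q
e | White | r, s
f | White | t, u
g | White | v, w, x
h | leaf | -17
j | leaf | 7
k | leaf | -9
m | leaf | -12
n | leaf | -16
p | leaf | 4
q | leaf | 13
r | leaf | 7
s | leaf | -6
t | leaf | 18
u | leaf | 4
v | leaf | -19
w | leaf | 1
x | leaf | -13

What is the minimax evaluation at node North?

-7

b (White): max(-17, 7) = 7
North (Black): min(-7, 7) = -7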